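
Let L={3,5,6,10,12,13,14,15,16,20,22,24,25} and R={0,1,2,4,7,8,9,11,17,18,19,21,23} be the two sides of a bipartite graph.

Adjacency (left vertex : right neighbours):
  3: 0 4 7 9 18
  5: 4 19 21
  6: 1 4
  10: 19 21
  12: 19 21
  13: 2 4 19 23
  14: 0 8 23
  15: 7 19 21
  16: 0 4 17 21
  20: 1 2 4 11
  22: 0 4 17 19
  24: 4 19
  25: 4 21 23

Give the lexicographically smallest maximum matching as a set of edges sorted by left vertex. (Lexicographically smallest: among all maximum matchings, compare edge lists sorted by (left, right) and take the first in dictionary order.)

|M| = 12 (so the lex-smallest maximum matching has 12 edges)
process left vertices in ascending order; for each, take the smallest-labelled available neighbour that still permits 12 edges overall, or leave it unmatched if none does
lex-smallest matching: {3-9, 5-4, 6-1, 10-19, 12-21, 13-2, 14-8, 15-7, 16-0, 20-11, 22-17, 25-23}

Lex-smallest maximum matching: {(3,9), (5,4), (6,1), (10,19), (12,21), (13,2), (14,8), (15,7), (16,0), (20,11), (22,17), (25,23)}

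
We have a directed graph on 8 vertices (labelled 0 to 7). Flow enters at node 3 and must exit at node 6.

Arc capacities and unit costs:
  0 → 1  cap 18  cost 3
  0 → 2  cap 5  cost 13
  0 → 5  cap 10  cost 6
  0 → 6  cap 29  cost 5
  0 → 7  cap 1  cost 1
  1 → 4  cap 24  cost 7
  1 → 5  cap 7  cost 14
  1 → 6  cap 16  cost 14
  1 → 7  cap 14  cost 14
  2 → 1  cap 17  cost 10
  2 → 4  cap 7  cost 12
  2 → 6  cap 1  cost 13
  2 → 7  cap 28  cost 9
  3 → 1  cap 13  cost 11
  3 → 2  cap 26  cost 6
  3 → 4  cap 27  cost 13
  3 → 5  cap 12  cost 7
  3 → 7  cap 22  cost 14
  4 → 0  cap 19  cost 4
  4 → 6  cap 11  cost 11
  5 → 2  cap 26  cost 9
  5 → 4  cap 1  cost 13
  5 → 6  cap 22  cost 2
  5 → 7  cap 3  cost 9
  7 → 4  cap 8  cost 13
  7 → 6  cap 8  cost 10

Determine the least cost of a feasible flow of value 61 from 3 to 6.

shortest-cost path #1: 3→5→6 push 12 @ unit cost 9 (adds 108)
shortest-cost path #2: 3→2→6 push 1 @ unit cost 19 (adds 19)
shortest-cost path #3: 3→4→0→6 push 19 @ unit cost 22 (adds 418)
shortest-cost path #4: 3→4→6 push 8 @ unit cost 24 (adds 192)
shortest-cost path #5: 3→7→6 push 8 @ unit cost 24 (adds 192)
shortest-cost path #6: 3→1→6 push 13 @ unit cost 25 (adds 325)
total cost = 1254

Minimum cost for 61 units: 1254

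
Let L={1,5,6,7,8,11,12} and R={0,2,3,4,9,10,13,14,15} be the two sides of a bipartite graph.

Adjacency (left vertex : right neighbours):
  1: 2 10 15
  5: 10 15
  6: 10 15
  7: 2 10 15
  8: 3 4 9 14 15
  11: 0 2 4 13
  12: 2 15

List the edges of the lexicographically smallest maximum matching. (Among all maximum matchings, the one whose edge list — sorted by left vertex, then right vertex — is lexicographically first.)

Lex-smallest maximum matching: {(1,2), (5,10), (6,15), (8,3), (11,0)}

|M| = 5 (so the lex-smallest maximum matching has 5 edges)
process left vertices in ascending order; for each, take the smallest-labelled available neighbour that still permits 5 edges overall, or leave it unmatched if none does
lex-smallest matching: {1-2, 5-10, 6-15, 8-3, 11-0}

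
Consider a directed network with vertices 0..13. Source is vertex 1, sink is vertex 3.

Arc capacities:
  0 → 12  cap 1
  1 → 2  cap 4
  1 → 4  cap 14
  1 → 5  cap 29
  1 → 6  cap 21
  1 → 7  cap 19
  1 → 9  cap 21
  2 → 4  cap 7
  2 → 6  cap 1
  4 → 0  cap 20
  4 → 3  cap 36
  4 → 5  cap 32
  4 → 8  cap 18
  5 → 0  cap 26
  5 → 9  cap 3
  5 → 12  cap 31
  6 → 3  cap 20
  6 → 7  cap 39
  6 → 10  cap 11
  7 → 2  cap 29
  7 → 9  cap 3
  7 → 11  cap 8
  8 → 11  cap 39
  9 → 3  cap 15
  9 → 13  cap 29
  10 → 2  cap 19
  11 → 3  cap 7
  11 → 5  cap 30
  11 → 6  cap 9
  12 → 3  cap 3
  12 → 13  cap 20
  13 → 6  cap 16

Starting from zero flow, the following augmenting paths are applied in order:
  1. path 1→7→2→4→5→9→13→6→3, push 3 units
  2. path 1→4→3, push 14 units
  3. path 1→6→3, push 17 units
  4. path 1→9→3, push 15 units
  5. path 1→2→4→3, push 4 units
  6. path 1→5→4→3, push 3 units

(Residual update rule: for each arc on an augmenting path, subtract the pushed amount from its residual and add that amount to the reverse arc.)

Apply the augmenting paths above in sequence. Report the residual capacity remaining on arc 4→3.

after path 1 (1→7→2→4→5→9→13→6→3, push 3): res(4,3)=36
after path 2 (1→4→3, push 14): res(4,3)=22
after path 3 (1→6→3, push 17): res(4,3)=22
after path 4 (1→9→3, push 15): res(4,3)=22
after path 5 (1→2→4→3, push 4): res(4,3)=18
after path 6 (1→5→4→3, push 3): res(4,3)=15

Residual capacity of (4,3): 15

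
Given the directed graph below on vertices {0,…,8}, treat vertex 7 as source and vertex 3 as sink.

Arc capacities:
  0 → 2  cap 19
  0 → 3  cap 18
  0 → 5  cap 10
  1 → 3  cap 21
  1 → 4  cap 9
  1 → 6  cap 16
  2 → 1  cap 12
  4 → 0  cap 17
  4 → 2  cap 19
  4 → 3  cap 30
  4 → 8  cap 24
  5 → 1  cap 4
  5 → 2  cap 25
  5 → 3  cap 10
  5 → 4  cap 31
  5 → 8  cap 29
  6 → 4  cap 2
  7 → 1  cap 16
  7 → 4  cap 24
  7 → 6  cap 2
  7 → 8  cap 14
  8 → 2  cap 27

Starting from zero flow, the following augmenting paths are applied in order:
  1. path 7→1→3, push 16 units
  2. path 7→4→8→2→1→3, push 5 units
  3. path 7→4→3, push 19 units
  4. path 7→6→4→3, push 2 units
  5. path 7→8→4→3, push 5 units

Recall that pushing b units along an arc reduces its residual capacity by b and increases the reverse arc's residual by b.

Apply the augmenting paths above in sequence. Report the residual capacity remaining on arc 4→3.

Residual capacity of (4,3): 4

after path 1 (7→1→3, push 16): res(4,3)=30
after path 2 (7→4→8→2→1→3, push 5): res(4,3)=30
after path 3 (7→4→3, push 19): res(4,3)=11
after path 4 (7→6→4→3, push 2): res(4,3)=9
after path 5 (7→8→4→3, push 5): res(4,3)=4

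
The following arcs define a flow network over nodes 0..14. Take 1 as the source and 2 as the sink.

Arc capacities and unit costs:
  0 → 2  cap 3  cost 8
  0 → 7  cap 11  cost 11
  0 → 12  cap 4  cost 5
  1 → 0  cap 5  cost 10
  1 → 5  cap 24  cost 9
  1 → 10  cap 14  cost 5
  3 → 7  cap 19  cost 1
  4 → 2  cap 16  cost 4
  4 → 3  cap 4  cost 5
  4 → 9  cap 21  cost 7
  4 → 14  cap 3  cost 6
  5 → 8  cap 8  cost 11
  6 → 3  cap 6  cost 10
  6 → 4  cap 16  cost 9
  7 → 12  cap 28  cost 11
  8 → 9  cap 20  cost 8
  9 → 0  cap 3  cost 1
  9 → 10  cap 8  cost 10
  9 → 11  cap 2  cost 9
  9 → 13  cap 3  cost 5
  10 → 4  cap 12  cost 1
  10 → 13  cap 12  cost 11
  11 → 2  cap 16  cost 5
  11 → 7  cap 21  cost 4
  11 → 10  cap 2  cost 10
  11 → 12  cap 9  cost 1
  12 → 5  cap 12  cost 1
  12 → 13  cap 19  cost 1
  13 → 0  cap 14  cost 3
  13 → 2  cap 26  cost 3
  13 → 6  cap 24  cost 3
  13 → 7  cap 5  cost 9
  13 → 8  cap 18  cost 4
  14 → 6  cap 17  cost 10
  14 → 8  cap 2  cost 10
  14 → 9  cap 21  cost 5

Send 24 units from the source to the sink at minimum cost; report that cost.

Minimum cost for 24 units: 434

shortest-cost path #1: 1→10→4→2 push 12 @ unit cost 10 (adds 120)
shortest-cost path #2: 1→0→2 push 3 @ unit cost 18 (adds 54)
shortest-cost path #3: 1→10→13→2 push 2 @ unit cost 19 (adds 38)
shortest-cost path #4: 1→0→12→13→2 push 2 @ unit cost 19 (adds 38)
shortest-cost path #5: 1→5→8→9→13→2 push 3 @ unit cost 36 (adds 108)
shortest-cost path #6: 1→5→8→9→0→12→13→2 push 2 @ unit cost 38 (adds 76)
total cost = 434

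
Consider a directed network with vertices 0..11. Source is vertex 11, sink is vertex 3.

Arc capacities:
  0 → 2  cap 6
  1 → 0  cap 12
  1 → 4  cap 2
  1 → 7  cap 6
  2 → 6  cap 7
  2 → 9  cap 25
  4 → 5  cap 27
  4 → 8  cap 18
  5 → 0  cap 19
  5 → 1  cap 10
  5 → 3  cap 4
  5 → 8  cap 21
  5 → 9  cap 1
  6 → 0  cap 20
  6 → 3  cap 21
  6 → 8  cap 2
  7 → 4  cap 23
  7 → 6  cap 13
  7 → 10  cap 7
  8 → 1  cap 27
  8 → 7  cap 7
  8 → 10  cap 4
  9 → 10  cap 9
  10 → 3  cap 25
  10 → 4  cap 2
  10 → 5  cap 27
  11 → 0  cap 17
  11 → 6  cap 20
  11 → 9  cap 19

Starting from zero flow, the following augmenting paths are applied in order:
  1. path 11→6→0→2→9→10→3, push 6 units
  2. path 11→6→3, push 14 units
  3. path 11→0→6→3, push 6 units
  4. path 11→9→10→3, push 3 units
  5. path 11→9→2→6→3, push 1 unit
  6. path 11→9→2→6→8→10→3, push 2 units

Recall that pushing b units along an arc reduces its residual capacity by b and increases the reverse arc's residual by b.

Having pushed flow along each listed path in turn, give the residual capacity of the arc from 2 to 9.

after path 1 (11→6→0→2→9→10→3, push 6): res(2,9)=19
after path 2 (11→6→3, push 14): res(2,9)=19
after path 3 (11→0→6→3, push 6): res(2,9)=19
after path 4 (11→9→10→3, push 3): res(2,9)=19
after path 5 (11→9→2→6→3, push 1): res(2,9)=20
after path 6 (11→9→2→6→8→10→3, push 2): res(2,9)=22

Residual capacity of (2,9): 22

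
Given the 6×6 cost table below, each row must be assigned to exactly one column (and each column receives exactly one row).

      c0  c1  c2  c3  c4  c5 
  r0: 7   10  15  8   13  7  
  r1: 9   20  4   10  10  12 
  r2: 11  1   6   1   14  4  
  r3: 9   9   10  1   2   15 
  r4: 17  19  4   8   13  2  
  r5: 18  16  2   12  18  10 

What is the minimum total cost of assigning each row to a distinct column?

optimal assignment: row0→col0 (cost 7), row1→col4 (cost 10), row2→col1 (cost 1), row3→col3 (cost 1), row4→col5 (cost 2), row5→col2 (cost 2)
total = 7 + 10 + 1 + 1 + 2 + 2 = 23

Minimum assignment cost: 23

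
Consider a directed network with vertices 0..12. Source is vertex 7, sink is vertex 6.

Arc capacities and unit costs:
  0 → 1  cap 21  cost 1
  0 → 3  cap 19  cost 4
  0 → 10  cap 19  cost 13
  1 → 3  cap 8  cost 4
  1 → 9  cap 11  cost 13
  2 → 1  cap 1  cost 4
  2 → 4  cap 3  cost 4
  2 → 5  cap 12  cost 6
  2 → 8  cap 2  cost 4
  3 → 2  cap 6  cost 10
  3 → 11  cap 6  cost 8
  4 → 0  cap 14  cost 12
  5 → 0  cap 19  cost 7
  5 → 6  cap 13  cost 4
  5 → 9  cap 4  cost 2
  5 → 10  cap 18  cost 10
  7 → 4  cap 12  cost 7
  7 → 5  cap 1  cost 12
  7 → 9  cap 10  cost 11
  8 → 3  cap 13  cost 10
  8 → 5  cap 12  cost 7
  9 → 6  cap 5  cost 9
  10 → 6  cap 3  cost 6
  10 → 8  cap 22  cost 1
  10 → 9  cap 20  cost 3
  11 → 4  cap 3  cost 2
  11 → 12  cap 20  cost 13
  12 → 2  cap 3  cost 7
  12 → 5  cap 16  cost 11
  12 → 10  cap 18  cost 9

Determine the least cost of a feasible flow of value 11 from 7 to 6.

Minimum cost for 11 units: 316

shortest-cost path #1: 7→5→6 push 1 @ unit cost 16 (adds 16)
shortest-cost path #2: 7→9→6 push 5 @ unit cost 20 (adds 100)
shortest-cost path #3: 7→4→0→10→6 push 3 @ unit cost 38 (adds 114)
shortest-cost path #4: 7→4→0→3→2→5→6 push 2 @ unit cost 43 (adds 86)
total cost = 316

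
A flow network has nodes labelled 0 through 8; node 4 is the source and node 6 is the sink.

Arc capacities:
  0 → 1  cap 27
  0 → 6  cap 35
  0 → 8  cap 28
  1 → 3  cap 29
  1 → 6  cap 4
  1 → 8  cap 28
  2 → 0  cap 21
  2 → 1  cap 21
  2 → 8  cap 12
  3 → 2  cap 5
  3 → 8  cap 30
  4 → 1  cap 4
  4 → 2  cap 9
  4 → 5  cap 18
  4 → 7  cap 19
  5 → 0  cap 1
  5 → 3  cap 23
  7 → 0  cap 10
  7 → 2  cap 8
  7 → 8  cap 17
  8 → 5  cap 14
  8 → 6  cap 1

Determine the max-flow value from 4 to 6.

augment #1: 4→1→6 bottleneck 4, total now 4
augment #2: 4→2→0→6 bottleneck 9, total now 13
augment #3: 4→5→0→6 bottleneck 1, total now 14
augment #4: 4→7→0→6 bottleneck 10, total now 24
augment #5: 4→7→8→6 bottleneck 1, total now 25
augment #6: 4→7→2→0→6 bottleneck 8, total now 33
augment #7: 4→5→3→2→0→6 bottleneck 4, total now 37

Maximum flow value: 37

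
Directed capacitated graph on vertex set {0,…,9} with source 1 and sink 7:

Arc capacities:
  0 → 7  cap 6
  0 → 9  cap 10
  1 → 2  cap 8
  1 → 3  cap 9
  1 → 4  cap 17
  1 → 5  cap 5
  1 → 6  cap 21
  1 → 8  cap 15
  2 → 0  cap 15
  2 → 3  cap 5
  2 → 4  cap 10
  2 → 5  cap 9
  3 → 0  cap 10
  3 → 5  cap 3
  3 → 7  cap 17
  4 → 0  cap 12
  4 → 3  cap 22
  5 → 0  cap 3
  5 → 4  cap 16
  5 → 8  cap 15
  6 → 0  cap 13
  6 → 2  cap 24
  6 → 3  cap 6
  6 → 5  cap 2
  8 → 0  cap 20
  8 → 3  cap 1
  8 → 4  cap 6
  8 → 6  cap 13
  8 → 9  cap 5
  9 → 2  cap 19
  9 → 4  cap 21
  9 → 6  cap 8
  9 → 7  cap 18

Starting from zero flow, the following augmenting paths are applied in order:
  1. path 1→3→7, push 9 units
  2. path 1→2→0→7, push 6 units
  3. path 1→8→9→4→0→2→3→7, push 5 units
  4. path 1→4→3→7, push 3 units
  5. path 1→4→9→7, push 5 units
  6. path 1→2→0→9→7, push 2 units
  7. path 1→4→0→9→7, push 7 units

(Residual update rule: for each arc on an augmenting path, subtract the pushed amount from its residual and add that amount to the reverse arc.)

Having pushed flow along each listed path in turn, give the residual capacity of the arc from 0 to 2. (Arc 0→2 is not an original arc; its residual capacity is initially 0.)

Residual capacity of (0,2): 3

after path 1 (1→3→7, push 9): res(0,2)=0
after path 2 (1→2→0→7, push 6): res(0,2)=6
after path 3 (1→8→9→4→0→2→3→7, push 5): res(0,2)=1
after path 4 (1→4→3→7, push 3): res(0,2)=1
after path 5 (1→4→9→7, push 5): res(0,2)=1
after path 6 (1→2→0→9→7, push 2): res(0,2)=3
after path 7 (1→4→0→9→7, push 7): res(0,2)=3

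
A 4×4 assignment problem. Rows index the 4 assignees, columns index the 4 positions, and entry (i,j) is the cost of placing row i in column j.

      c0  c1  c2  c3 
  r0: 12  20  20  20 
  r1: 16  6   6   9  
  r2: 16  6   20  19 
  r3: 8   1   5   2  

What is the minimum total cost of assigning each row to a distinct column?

optimal assignment: row0→col0 (cost 12), row1→col2 (cost 6), row2→col1 (cost 6), row3→col3 (cost 2)
total = 12 + 6 + 6 + 2 = 26

Minimum assignment cost: 26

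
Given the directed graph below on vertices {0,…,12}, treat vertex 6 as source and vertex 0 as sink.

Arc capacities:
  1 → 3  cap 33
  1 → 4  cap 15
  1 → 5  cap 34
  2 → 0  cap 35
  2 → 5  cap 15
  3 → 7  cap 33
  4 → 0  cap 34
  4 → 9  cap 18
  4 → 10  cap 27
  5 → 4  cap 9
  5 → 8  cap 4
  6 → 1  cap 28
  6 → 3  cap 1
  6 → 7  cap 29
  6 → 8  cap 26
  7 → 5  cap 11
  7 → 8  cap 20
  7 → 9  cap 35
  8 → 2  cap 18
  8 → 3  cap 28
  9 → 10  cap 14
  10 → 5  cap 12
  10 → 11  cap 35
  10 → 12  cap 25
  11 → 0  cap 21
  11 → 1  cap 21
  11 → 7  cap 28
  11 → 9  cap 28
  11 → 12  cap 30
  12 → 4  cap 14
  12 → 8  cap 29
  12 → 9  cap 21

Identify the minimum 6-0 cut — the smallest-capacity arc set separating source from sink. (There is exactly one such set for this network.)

Min-cut arcs: {(1,4), (5,4), (8,2), (9,10)} (total capacity 56)

augment #1: 6→1→4→0 push 15
augment #2: 6→8→2→0 push 18
augment #3: 6→1→5→4→0 push 9
augment #4: 6→7→9→10→11→0 push 14
max flow = 56; residual-reachable set from 6 gives S-side
cut edges (S→T): {(1,4), (5,4), (8,2), (9,10)} total cap 56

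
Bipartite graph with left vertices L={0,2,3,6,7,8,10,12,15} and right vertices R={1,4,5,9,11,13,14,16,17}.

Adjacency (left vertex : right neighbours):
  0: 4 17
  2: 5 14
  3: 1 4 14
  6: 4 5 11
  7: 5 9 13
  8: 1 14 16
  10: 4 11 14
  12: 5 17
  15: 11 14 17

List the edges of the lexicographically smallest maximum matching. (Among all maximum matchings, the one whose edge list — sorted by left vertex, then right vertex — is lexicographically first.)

|M| = 8 (so the lex-smallest maximum matching has 8 edges)
process left vertices in ascending order; for each, take the smallest-labelled available neighbour that still permits 8 edges overall, or leave it unmatched if none does
lex-smallest matching: {0-4, 2-5, 3-1, 6-11, 7-9, 8-16, 10-14, 12-17}

Lex-smallest maximum matching: {(0,4), (2,5), (3,1), (6,11), (7,9), (8,16), (10,14), (12,17)}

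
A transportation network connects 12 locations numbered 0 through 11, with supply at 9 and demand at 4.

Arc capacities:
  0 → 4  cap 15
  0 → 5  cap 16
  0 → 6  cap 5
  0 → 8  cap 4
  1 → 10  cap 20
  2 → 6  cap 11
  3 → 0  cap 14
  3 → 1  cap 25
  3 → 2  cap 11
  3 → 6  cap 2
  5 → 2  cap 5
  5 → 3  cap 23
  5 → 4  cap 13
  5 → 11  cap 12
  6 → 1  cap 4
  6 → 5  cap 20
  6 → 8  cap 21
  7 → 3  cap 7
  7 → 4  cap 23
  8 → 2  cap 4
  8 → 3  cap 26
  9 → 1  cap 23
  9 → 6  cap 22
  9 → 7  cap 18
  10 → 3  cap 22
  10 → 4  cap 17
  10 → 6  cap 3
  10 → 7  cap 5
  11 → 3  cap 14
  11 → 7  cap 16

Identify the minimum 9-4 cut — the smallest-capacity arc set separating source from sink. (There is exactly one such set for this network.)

augment #1: 9→7→4 push 18
augment #2: 9→1→10→4 push 17
augment #3: 9→6→5→4 push 13
augment #4: 9→1→10→7→4 push 3
augment #5: 9→6→5→3→0→4 push 7
augment #6: 9→6→8→3→0→4 push 2
max flow = 60; residual-reachable set from 9 gives S-side
cut edges (S→T): {(1,10), (9,6), (9,7)} total cap 60

Min-cut arcs: {(1,10), (9,6), (9,7)} (total capacity 60)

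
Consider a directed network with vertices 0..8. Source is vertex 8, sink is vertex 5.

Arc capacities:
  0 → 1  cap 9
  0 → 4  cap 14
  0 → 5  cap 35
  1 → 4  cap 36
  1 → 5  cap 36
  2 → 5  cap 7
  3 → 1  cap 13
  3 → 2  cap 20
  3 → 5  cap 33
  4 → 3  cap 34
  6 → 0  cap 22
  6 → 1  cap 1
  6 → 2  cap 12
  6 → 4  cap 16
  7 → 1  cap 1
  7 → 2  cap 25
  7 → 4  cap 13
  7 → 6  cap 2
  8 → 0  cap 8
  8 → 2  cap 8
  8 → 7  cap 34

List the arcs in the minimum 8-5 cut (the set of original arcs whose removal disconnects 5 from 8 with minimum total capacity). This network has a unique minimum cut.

augment #1: 8→0→5 push 8
augment #2: 8→2→5 push 7
augment #3: 8→7→1→5 push 1
augment #4: 8→7→4→3→5 push 13
augment #5: 8→7→6→0→5 push 2
max flow = 31; residual-reachable set from 8 gives S-side
cut edges (S→T): {(2,5), (7,1), (7,4), (7,6), (8,0)} total cap 31

Min-cut arcs: {(2,5), (7,1), (7,4), (7,6), (8,0)} (total capacity 31)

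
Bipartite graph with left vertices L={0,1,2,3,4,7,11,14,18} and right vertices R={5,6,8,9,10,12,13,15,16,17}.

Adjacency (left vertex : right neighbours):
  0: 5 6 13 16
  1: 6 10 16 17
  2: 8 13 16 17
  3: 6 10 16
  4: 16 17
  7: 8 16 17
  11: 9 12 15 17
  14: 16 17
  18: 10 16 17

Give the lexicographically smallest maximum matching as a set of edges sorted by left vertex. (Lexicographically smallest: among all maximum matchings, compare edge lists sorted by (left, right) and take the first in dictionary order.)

Lex-smallest maximum matching: {(0,5), (1,6), (2,13), (3,10), (4,16), (7,8), (11,9), (14,17)}

|M| = 8 (so the lex-smallest maximum matching has 8 edges)
process left vertices in ascending order; for each, take the smallest-labelled available neighbour that still permits 8 edges overall, or leave it unmatched if none does
lex-smallest matching: {0-5, 1-6, 2-13, 3-10, 4-16, 7-8, 11-9, 14-17}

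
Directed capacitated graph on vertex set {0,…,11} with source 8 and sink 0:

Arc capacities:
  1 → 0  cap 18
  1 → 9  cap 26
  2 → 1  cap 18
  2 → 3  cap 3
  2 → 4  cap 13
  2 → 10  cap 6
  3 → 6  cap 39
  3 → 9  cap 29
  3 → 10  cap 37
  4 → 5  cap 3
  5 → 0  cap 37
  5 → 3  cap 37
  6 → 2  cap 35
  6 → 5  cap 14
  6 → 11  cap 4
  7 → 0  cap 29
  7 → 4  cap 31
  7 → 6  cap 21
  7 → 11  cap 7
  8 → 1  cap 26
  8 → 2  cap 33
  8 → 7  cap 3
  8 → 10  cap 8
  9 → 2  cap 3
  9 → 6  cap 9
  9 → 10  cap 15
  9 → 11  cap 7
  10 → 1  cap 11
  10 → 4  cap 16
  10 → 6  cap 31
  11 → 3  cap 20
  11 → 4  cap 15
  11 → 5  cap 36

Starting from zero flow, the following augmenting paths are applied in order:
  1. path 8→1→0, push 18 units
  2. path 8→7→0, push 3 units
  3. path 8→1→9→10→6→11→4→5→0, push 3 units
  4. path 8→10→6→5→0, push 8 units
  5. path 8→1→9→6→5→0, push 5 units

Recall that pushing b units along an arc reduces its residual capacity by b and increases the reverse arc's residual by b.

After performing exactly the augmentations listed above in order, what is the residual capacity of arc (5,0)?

after path 1 (8→1→0, push 18): res(5,0)=37
after path 2 (8→7→0, push 3): res(5,0)=37
after path 3 (8→1→9→10→6→11→4→5→0, push 3): res(5,0)=34
after path 4 (8→10→6→5→0, push 8): res(5,0)=26
after path 5 (8→1→9→6→5→0, push 5): res(5,0)=21

Residual capacity of (5,0): 21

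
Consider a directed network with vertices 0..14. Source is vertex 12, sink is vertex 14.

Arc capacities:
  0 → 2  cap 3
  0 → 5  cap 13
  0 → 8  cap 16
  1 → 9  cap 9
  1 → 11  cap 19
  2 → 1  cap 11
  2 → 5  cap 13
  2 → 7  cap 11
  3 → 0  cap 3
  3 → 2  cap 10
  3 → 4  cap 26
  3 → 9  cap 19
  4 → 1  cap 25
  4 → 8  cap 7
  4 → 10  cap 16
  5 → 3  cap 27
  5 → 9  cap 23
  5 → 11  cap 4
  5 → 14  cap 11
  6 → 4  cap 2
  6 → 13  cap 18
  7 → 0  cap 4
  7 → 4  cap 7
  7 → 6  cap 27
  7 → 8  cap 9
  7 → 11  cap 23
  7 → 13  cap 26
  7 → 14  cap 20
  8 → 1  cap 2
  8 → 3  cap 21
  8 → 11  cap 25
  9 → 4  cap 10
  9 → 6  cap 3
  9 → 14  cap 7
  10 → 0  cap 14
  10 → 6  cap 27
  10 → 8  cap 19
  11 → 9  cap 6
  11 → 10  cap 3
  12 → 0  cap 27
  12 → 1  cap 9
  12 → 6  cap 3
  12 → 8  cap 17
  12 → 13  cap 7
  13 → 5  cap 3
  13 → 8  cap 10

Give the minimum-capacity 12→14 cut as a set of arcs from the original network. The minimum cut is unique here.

Min-cut arcs: {(2,7), (5,14), (9,14)} (total capacity 29)

augment #1: 12→0→5→14 push 11
augment #2: 12→1→9→14 push 7
augment #3: 12→0→2→7→14 push 3
augment #4: 12→8→3→2→7→14 push 8
max flow = 29; residual-reachable set from 12 gives S-side
cut edges (S→T): {(2,7), (5,14), (9,14)} total cap 29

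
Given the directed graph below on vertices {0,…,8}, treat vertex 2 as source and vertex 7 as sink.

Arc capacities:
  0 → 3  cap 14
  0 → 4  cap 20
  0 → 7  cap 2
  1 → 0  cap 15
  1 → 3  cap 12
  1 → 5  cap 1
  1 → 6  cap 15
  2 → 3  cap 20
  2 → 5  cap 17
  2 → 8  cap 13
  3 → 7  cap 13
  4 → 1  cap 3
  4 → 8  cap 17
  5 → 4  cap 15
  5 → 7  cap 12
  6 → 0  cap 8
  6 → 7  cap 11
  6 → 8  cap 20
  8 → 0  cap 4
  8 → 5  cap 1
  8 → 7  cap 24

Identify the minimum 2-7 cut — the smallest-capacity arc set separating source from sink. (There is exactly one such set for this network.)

Min-cut arcs: {(2,5), (2,8), (3,7)} (total capacity 43)

augment #1: 2→3→7 push 13
augment #2: 2→5→7 push 12
augment #3: 2→8→7 push 13
augment #4: 2→5→4→8→7 push 5
max flow = 43; residual-reachable set from 2 gives S-side
cut edges (S→T): {(2,5), (2,8), (3,7)} total cap 43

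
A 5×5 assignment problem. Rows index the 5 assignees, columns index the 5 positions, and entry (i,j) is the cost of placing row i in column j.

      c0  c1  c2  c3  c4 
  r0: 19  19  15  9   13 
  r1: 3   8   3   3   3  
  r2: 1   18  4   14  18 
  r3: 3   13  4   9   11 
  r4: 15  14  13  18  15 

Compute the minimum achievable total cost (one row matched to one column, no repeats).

Minimum assignment cost: 31

optimal assignment: row0→col3 (cost 9), row1→col4 (cost 3), row2→col0 (cost 1), row3→col2 (cost 4), row4→col1 (cost 14)
total = 9 + 3 + 1 + 4 + 14 = 31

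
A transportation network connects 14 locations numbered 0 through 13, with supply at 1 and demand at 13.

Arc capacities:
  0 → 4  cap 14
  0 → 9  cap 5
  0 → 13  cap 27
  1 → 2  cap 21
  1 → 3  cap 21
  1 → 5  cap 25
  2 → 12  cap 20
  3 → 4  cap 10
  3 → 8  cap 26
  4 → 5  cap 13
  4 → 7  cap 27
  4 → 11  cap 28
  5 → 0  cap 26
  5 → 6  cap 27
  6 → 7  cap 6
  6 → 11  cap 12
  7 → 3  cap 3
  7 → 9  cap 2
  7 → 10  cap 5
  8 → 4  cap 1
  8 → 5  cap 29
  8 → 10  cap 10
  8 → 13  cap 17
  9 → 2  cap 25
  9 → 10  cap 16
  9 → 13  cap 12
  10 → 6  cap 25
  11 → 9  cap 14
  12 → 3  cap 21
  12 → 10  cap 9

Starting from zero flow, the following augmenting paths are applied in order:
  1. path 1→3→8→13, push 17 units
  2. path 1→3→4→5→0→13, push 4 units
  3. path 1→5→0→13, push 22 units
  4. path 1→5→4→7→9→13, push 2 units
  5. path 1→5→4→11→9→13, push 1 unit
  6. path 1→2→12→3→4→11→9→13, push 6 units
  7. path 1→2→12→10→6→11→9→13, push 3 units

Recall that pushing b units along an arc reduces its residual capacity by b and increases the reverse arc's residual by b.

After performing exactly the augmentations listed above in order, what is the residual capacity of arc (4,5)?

Residual capacity of (4,5): 12

after path 1 (1→3→8→13, push 17): res(4,5)=13
after path 2 (1→3→4→5→0→13, push 4): res(4,5)=9
after path 3 (1→5→0→13, push 22): res(4,5)=9
after path 4 (1→5→4→7→9→13, push 2): res(4,5)=11
after path 5 (1→5→4→11→9→13, push 1): res(4,5)=12
after path 6 (1→2→12→3→4→11→9→13, push 6): res(4,5)=12
after path 7 (1→2→12→10→6→11→9→13, push 3): res(4,5)=12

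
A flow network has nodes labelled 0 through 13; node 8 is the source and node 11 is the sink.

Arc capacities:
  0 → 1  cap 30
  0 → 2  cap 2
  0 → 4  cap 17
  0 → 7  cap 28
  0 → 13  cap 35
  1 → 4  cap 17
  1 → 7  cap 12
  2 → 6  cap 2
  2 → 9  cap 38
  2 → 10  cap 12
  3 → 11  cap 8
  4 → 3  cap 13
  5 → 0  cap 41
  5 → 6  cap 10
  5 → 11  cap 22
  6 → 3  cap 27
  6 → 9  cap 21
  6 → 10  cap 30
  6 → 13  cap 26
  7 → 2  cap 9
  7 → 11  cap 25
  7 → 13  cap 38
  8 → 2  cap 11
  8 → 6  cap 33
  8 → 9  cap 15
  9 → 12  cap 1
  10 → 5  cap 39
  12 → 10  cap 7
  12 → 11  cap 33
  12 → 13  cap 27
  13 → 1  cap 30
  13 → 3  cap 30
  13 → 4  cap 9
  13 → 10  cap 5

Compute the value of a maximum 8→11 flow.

augment #1: 8→6→3→11 bottleneck 8, total now 8
augment #2: 8→9→12→11 bottleneck 1, total now 9
augment #3: 8→2→10→5→11 bottleneck 11, total now 20
augment #4: 8→6→10→5→11 bottleneck 11, total now 31
augment #5: 8→6→13→1→7→11 bottleneck 12, total now 43
augment #6: 8→6→10→5→0→7→11 bottleneck 2, total now 45

Maximum flow value: 45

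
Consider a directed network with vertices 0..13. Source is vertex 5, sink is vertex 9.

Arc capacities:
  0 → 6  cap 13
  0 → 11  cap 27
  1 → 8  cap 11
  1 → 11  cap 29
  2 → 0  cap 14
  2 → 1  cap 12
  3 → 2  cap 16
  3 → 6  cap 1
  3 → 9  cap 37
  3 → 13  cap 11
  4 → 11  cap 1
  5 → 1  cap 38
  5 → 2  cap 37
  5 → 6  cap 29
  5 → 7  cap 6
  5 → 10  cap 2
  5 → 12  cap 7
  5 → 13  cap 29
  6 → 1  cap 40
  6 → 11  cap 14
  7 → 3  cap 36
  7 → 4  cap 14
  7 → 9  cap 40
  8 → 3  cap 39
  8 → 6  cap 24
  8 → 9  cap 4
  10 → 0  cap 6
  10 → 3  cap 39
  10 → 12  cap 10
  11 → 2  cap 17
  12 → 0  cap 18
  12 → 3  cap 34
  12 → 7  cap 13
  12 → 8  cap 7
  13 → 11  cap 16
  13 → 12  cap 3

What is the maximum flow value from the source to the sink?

Maximum flow value: 29

augment #1: 5→7→9 bottleneck 6, total now 6
augment #2: 5→1→8→9 bottleneck 4, total now 10
augment #3: 5→10→3→9 bottleneck 2, total now 12
augment #4: 5→12→3→9 bottleneck 7, total now 19
augment #5: 5→1→8→3→9 bottleneck 7, total now 26
augment #6: 5→13→12→3→9 bottleneck 3, total now 29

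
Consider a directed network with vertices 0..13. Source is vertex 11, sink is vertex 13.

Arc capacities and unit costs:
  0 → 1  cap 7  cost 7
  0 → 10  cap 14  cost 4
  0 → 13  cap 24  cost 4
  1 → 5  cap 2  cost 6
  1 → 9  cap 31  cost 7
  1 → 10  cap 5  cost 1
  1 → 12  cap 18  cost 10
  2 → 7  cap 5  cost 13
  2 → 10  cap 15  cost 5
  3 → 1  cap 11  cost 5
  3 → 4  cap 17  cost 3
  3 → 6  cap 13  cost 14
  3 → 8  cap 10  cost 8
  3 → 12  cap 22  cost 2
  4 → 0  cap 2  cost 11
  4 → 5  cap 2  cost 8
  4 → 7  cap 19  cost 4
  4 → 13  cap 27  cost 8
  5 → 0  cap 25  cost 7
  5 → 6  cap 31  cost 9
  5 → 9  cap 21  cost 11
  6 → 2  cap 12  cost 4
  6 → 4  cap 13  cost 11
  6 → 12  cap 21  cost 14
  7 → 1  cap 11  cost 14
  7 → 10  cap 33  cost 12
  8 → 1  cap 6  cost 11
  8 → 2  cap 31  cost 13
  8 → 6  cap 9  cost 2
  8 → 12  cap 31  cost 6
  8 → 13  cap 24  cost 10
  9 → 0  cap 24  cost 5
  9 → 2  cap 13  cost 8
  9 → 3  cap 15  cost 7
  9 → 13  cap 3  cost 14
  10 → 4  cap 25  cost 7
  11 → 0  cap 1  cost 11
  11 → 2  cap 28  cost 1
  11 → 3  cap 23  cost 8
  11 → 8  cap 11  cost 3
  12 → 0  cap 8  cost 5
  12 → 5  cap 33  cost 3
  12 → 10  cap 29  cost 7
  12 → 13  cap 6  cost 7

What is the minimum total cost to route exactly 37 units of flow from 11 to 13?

Minimum cost for 37 units: 625

shortest-cost path #1: 11→8→13 push 11 @ unit cost 13 (adds 143)
shortest-cost path #2: 11→0→13 push 1 @ unit cost 15 (adds 15)
shortest-cost path #3: 11→3→12→13 push 6 @ unit cost 17 (adds 102)
shortest-cost path #4: 11→3→4→13 push 17 @ unit cost 19 (adds 323)
shortest-cost path #5: 11→2→10→4→13 push 2 @ unit cost 21 (adds 42)
total cost = 625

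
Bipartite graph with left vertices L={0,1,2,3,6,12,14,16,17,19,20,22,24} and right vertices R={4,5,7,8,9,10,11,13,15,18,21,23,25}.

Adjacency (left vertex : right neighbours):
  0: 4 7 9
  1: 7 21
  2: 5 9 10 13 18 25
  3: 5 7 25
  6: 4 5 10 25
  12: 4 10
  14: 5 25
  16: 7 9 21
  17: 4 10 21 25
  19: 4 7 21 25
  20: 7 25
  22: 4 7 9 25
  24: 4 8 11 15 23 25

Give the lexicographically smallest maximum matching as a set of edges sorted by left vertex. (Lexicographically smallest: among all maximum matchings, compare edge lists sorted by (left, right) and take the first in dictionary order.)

Lex-smallest maximum matching: {(0,4), (1,7), (2,13), (3,5), (6,10), (14,25), (16,9), (17,21), (24,8)}

|M| = 9 (so the lex-smallest maximum matching has 9 edges)
process left vertices in ascending order; for each, take the smallest-labelled available neighbour that still permits 9 edges overall, or leave it unmatched if none does
lex-smallest matching: {0-4, 1-7, 2-13, 3-5, 6-10, 14-25, 16-9, 17-21, 24-8}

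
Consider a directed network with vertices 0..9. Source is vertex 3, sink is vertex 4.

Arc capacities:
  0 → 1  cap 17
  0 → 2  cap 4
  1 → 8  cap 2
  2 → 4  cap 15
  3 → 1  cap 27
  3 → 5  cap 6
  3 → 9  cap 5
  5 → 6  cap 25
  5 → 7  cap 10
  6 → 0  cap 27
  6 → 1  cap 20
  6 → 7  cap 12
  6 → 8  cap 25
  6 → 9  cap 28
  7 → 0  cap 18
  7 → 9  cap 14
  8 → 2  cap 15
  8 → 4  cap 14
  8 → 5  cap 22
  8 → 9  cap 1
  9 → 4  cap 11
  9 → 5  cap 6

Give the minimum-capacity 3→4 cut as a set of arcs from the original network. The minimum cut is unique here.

augment #1: 3→9→4 push 5
augment #2: 3→1→8→4 push 2
augment #3: 3→5→6→8→4 push 6
max flow = 13; residual-reachable set from 3 gives S-side
cut edges (S→T): {(1,8), (3,5), (3,9)} total cap 13

Min-cut arcs: {(1,8), (3,5), (3,9)} (total capacity 13)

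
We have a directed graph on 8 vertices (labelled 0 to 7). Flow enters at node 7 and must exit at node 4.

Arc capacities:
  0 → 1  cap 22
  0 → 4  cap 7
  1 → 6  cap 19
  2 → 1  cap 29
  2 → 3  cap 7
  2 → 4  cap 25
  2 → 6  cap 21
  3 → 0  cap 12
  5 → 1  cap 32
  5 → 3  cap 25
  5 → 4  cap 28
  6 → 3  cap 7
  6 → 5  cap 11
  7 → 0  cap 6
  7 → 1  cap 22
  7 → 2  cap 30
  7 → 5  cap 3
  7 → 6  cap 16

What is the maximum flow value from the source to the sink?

augment #1: 7→0→4 bottleneck 6, total now 6
augment #2: 7→2→4 bottleneck 25, total now 31
augment #3: 7→5→4 bottleneck 3, total now 34
augment #4: 7→6→5→4 bottleneck 11, total now 45
augment #5: 7→2→3→0→4 bottleneck 1, total now 46

Maximum flow value: 46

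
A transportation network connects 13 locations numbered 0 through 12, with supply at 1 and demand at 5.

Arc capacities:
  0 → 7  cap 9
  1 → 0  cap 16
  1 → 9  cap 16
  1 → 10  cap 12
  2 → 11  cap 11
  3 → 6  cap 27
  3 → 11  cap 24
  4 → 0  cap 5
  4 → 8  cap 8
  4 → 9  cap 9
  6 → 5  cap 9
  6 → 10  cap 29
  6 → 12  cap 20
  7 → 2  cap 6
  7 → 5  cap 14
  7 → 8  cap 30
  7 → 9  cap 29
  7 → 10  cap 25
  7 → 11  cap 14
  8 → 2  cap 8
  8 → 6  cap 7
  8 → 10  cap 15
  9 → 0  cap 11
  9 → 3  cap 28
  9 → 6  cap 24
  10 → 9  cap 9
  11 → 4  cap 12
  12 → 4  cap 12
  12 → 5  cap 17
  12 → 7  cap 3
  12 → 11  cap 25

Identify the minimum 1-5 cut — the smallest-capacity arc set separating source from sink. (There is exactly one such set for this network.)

Min-cut arcs: {(0,7), (1,9), (10,9)} (total capacity 34)

augment #1: 1→0→7→5 push 9
augment #2: 1→9→6→5 push 9
augment #3: 1→9→6→12→5 push 7
augment #4: 1→10→9→6→12→5 push 8
augment #5: 1→10→9→3→6→12→5 push 1
max flow = 34; residual-reachable set from 1 gives S-side
cut edges (S→T): {(0,7), (1,9), (10,9)} total cap 34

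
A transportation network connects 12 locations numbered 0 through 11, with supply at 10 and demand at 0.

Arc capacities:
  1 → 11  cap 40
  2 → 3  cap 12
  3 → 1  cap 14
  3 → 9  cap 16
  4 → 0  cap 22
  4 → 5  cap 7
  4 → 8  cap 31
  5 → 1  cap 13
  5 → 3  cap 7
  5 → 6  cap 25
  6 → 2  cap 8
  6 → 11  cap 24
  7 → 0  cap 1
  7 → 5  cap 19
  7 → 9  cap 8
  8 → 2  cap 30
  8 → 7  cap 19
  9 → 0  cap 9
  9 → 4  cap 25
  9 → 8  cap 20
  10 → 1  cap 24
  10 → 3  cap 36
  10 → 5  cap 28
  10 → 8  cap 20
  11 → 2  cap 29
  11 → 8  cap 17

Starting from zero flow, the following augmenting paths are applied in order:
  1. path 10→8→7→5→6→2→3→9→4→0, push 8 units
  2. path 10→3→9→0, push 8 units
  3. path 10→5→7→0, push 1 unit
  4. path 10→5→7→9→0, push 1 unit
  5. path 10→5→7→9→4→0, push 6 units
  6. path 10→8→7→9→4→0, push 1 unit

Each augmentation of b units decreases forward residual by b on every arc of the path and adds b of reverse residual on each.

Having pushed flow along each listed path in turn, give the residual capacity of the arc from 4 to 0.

Residual capacity of (4,0): 7

after path 1 (10→8→7→5→6→2→3→9→4→0, push 8): res(4,0)=14
after path 2 (10→3→9→0, push 8): res(4,0)=14
after path 3 (10→5→7→0, push 1): res(4,0)=14
after path 4 (10→5→7→9→0, push 1): res(4,0)=14
after path 5 (10→5→7→9→4→0, push 6): res(4,0)=8
after path 6 (10→8→7→9→4→0, push 1): res(4,0)=7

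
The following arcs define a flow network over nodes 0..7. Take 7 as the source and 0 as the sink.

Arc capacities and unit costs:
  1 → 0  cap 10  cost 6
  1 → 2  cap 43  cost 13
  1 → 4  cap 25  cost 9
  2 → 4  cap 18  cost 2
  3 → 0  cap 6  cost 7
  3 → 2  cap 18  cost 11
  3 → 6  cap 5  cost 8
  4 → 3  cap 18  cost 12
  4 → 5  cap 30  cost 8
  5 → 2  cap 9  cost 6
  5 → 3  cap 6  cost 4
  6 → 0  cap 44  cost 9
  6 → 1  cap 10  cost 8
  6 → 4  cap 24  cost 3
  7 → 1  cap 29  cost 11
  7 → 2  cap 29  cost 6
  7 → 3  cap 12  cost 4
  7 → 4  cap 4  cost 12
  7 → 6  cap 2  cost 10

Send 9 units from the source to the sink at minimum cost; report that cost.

shortest-cost path #1: 7→3→0 push 6 @ unit cost 11 (adds 66)
shortest-cost path #2: 7→1→0 push 3 @ unit cost 17 (adds 51)
total cost = 117

Minimum cost for 9 units: 117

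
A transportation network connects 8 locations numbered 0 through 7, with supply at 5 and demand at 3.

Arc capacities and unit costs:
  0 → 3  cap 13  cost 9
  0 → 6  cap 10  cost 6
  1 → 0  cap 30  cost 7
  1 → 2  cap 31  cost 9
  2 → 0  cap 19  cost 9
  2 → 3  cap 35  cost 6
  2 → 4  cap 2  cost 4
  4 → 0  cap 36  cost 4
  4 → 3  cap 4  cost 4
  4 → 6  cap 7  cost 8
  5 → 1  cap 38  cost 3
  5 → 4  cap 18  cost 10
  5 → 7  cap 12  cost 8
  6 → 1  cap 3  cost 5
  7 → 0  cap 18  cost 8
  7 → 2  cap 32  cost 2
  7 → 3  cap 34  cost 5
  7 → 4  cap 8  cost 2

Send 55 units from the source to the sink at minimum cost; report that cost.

Minimum cost for 55 units: 926

shortest-cost path #1: 5→7→3 push 12 @ unit cost 13 (adds 156)
shortest-cost path #2: 5→4→3 push 4 @ unit cost 14 (adds 56)
shortest-cost path #3: 5→1→2→3 push 31 @ unit cost 18 (adds 558)
shortest-cost path #4: 5→1→0→3 push 7 @ unit cost 19 (adds 133)
shortest-cost path #5: 5→4→0→3 push 1 @ unit cost 23 (adds 23)
total cost = 926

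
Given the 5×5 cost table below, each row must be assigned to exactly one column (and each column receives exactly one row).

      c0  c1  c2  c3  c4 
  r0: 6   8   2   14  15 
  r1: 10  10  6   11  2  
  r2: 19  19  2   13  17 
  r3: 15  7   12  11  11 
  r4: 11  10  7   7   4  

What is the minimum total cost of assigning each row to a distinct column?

optimal assignment: row0→col0 (cost 6), row1→col4 (cost 2), row2→col2 (cost 2), row3→col1 (cost 7), row4→col3 (cost 7)
total = 6 + 2 + 2 + 7 + 7 = 24

Minimum assignment cost: 24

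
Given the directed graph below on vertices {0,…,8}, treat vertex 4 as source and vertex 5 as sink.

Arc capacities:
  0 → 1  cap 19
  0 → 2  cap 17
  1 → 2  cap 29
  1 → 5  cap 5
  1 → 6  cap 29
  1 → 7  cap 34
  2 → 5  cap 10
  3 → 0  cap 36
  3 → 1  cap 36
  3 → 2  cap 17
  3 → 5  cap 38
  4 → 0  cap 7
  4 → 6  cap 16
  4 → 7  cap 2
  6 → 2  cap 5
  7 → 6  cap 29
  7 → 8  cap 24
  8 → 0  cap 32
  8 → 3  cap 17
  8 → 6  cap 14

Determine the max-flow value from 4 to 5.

augment #1: 4→0→1→5 bottleneck 5, total now 5
augment #2: 4→0→2→5 bottleneck 2, total now 7
augment #3: 4→6→2→5 bottleneck 5, total now 12
augment #4: 4→7→8→3→5 bottleneck 2, total now 14

Maximum flow value: 14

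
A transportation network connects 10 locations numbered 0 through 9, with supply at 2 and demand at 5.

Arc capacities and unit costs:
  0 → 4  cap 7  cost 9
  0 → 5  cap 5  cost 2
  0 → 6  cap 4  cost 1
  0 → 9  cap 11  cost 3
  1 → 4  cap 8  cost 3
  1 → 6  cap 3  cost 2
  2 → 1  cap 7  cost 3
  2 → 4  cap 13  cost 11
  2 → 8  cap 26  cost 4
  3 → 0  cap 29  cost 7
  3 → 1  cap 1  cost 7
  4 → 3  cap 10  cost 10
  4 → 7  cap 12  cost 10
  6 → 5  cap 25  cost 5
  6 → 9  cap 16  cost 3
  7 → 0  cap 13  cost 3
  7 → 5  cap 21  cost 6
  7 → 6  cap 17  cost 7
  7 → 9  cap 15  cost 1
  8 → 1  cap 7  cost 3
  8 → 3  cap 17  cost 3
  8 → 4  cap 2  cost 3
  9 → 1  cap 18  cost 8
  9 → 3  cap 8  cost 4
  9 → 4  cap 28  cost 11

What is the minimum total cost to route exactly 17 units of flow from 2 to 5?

Minimum cost for 17 units: 301

shortest-cost path #1: 2→1→6→5 push 3 @ unit cost 10 (adds 30)
shortest-cost path #2: 2→8→3→0→5 push 5 @ unit cost 16 (adds 80)
shortest-cost path #3: 2→8→3→0→6→5 push 4 @ unit cost 20 (adds 80)
shortest-cost path #4: 2→1→4→7→5 push 4 @ unit cost 22 (adds 88)
shortest-cost path #5: 2→8→4→7→5 push 1 @ unit cost 23 (adds 23)
total cost = 301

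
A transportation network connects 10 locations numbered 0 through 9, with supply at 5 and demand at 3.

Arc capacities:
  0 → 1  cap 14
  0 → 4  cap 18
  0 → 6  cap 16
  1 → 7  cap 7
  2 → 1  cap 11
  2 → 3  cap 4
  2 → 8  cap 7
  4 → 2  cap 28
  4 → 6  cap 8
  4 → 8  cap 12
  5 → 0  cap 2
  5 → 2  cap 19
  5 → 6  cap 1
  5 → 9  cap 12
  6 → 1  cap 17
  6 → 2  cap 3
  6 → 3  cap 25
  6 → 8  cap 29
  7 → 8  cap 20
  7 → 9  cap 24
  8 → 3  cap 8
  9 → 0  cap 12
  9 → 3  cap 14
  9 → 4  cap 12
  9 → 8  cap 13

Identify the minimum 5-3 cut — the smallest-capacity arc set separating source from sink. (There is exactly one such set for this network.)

augment #1: 5→2→3 push 4
augment #2: 5→6→3 push 1
augment #3: 5→9→3 push 12
augment #4: 5→0→6→3 push 2
augment #5: 5→2→8→3 push 7
augment #6: 5→2→1→7→8→3 push 1
augment #7: 5→2→1→7→9→3 push 2
augment #8: 5→2→1→7→9→0→6→3 push 4
max flow = 33; residual-reachable set from 5 gives S-side
cut edges (S→T): {(1,7), (2,3), (2,8), (5,0), (5,6), (5,9)} total cap 33

Min-cut arcs: {(1,7), (2,3), (2,8), (5,0), (5,6), (5,9)} (total capacity 33)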